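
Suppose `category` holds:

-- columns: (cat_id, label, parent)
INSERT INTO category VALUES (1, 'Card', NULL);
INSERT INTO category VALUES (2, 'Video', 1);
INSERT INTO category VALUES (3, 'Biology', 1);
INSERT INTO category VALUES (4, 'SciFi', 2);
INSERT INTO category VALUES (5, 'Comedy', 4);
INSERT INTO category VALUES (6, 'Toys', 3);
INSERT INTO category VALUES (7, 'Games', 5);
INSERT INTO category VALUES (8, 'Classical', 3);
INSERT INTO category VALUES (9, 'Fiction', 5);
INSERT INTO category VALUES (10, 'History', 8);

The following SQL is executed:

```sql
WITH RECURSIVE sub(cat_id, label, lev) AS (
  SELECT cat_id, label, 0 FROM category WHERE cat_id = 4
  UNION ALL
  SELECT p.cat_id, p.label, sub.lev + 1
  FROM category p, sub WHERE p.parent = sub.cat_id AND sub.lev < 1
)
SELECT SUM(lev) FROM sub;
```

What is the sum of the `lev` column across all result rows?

1

Base: cat_id=4 (SciFi) at lev 0.
Iteration 1: rows with parent in {4} -> Comedy (id 5, lev 1).
Iteration 2: lev < 1 fails for all current rows; recursion stops.
SUM(lev) = 0 + 1 = 1.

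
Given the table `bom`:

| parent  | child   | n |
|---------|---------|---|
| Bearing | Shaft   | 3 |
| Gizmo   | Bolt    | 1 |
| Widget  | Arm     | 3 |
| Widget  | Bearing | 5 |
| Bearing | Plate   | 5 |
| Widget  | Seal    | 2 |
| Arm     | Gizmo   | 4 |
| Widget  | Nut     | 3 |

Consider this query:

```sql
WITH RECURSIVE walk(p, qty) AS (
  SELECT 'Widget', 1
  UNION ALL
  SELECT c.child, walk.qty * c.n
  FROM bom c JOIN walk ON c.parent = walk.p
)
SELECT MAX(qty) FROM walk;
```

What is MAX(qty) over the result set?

25

Base: (Widget, qty=1).
Iteration 1: components of {Widget} -> Arm = 1*3 = 3, Bearing = 1*5 = 5, Nut = 1*3 = 3, Seal = 1*2 = 2.
Iteration 2: components of {Arm,Bearing,Nut,Seal} -> Gizmo = 3*4 = 12, Plate = 5*5 = 25, Shaft = 5*3 = 15.
Iteration 3: components of {Gizmo,Plate,Shaft} -> Bolt = 12*1 = 12.
Iteration 4: no further components; recursion stops.
qty values: 1, 3, 2, 5, 3, 15, 25, 12, 12; the maximum is 25.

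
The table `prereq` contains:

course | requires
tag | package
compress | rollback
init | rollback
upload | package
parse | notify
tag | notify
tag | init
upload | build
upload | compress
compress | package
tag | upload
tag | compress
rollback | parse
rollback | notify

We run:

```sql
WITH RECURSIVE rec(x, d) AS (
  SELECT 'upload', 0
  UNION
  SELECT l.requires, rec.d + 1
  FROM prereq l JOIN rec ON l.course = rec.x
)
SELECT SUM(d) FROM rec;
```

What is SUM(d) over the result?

Base: (upload, d=0).
Iteration 1: edges from {upload} -> (build, d=1), (compress, d=1), (package, d=1).
Iteration 2: edges from {build,compress,package} -> (package, d=2), (rollback, d=2).
Iteration 3: edges from {package,rollback} -> (notify, d=3), (parse, d=3).
Iteration 4: edges from {notify,parse} -> (notify, d=4).
Iteration 5: no outgoing edges from {notify}; recursion stops.
SUM(d) = 0 + 1 + 1 + 1 + 2 + 2 + 3 + 3 + 4 = 17.

17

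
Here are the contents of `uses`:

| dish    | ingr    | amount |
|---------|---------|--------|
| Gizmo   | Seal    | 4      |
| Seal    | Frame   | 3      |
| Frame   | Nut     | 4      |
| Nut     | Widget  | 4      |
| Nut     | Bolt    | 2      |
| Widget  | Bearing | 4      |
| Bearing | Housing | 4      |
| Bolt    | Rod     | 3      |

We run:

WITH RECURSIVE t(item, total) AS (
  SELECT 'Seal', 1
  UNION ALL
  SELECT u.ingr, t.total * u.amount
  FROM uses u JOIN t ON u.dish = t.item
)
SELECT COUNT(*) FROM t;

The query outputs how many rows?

Base: (Seal, total=1).
Iteration 1: components of {Seal} -> Frame = 1*3 = 3.
Iteration 2: components of {Frame} -> Nut = 3*4 = 12.
Iteration 3: components of {Nut} -> Bolt = 12*2 = 24, Widget = 12*4 = 48.
Iteration 4: components of {Bolt,Widget} -> Bearing = 48*4 = 192, Rod = 24*3 = 72.
Iteration 5: components of {Bearing,Rod} -> Housing = 192*4 = 768.
Iteration 6: no further components; recursion stops.
Total rows emitted: 8.

8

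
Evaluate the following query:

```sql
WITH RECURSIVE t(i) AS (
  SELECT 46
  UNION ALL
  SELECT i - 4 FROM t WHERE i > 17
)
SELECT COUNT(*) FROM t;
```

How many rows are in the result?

Base: i=46.
Iteration 1: 46 > 17 holds -> i = 46 - 4 = 42.
Iteration 2: 42 > 17 holds -> i = 42 - 4 = 38.
Iteration 3: 38 > 17 holds -> i = 38 - 4 = 34.
Iteration 4: 34 > 17 holds -> i = 34 - 4 = 30.
Iteration 5: 30 > 17 holds -> i = 30 - 4 = 26.
Iteration 6: 26 > 17 holds -> i = 26 - 4 = 22.
Iteration 7: 22 > 17 holds -> i = 22 - 4 = 18.
Iteration 8: 18 > 17 holds -> i = 18 - 4 = 14.
Iteration 9: 14 > 17 fails; recursion stops.
Total rows emitted: 9.

9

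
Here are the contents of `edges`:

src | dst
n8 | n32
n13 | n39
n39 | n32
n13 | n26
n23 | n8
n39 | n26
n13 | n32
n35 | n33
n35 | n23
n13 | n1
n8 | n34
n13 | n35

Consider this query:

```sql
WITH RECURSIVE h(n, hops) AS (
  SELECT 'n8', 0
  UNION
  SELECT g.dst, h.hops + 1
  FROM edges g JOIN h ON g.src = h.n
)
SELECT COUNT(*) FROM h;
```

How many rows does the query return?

Base: (n8, hops=0).
Iteration 1: edges from {n8} -> (n32, hops=1), (n34, hops=1).
Iteration 2: no outgoing edges from {n32,n34}; recursion stops.
Total rows emitted: 3.

3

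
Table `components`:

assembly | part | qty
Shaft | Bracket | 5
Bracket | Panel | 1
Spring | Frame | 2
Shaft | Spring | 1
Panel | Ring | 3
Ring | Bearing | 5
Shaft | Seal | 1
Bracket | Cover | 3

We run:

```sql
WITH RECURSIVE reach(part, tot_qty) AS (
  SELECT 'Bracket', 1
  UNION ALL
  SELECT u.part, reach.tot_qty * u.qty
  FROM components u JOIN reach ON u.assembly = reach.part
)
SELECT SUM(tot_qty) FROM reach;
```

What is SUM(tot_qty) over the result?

23

Base: (Bracket, tot_qty=1).
Iteration 1: components of {Bracket} -> Cover = 1*3 = 3, Panel = 1*1 = 1.
Iteration 2: components of {Cover,Panel} -> Ring = 1*3 = 3.
Iteration 3: components of {Ring} -> Bearing = 3*5 = 15.
Iteration 4: no further components; recursion stops.
SUM(tot_qty) = 1 + 1 + 3 + 3 + 15 = 23.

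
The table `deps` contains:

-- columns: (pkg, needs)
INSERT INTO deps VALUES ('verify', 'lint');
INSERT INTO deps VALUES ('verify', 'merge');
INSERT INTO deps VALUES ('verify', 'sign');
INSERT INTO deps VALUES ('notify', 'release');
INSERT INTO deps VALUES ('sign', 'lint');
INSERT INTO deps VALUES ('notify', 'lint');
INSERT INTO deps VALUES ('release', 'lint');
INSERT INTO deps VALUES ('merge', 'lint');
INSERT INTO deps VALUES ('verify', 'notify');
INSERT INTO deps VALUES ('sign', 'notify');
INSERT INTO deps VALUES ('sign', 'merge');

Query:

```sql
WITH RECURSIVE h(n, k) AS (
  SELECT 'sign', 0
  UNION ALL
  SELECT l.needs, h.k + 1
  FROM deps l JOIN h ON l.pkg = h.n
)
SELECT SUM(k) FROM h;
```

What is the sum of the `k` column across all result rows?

Base: (sign, k=0).
Iteration 1: edges from {sign} -> (lint, k=1), (merge, k=1), (notify, k=1).
Iteration 2: edges from {lint,merge,notify} -> (lint, k=2) x2, (release, k=2). [UNION ALL keeps all 3 new rows, including repeats]
Iteration 3: edges from {lint,release} -> (lint, k=3).
Iteration 4: no outgoing edges from {lint}; recursion stops.
SUM(k) = 0 + 1 + 1 + 1 + 2 + 2 + 2 + 3 = 12.

12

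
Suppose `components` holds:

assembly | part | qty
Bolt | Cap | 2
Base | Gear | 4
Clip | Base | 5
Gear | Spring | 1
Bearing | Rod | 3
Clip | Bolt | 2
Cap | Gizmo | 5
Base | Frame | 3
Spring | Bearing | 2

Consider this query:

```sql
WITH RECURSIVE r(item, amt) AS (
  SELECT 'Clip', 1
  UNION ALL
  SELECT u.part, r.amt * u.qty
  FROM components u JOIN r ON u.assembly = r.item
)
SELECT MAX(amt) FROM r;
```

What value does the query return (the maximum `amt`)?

120

Base: (Clip, amt=1).
Iteration 1: components of {Clip} -> Base = 1*5 = 5, Bolt = 1*2 = 2.
Iteration 2: components of {Base,Bolt} -> Cap = 2*2 = 4, Frame = 5*3 = 15, Gear = 5*4 = 20.
Iteration 3: components of {Cap,Frame,Gear} -> Gizmo = 4*5 = 20, Spring = 20*1 = 20.
Iteration 4: components of {Gizmo,Spring} -> Bearing = 20*2 = 40.
Iteration 5: components of {Bearing} -> Rod = 40*3 = 120.
Iteration 6: no further components; recursion stops.
amt values: 1, 5, 2, 20, 15, 4, 20, 20, 40, 120; the maximum is 120.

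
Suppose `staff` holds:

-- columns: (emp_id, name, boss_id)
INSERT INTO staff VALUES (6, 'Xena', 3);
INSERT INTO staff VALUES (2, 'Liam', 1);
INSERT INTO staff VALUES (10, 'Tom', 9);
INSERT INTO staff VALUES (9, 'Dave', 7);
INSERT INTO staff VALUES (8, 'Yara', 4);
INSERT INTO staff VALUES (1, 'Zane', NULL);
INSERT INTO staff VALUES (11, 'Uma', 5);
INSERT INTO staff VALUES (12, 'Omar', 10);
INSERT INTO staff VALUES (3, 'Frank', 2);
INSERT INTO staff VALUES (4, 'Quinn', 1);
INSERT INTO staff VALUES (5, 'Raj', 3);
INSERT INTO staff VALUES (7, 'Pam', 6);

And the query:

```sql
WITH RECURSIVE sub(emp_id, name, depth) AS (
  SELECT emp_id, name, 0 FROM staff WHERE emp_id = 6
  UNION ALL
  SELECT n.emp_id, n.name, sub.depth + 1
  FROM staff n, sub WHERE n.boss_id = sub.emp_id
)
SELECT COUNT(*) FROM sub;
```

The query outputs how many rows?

5

Base: emp_id=6 (Xena) at depth 0.
Iteration 1: rows with boss_id in {6} -> Pam (id 7, depth 1).
Iteration 2: rows with boss_id in {7} -> Dave (id 9, depth 2).
Iteration 3: rows with boss_id in {9} -> Tom (id 10, depth 3).
Iteration 4: rows with boss_id in {10} -> Omar (id 12, depth 4).
Iteration 5: no rows with boss_id in {12}; recursion stops.
Total rows emitted: 5.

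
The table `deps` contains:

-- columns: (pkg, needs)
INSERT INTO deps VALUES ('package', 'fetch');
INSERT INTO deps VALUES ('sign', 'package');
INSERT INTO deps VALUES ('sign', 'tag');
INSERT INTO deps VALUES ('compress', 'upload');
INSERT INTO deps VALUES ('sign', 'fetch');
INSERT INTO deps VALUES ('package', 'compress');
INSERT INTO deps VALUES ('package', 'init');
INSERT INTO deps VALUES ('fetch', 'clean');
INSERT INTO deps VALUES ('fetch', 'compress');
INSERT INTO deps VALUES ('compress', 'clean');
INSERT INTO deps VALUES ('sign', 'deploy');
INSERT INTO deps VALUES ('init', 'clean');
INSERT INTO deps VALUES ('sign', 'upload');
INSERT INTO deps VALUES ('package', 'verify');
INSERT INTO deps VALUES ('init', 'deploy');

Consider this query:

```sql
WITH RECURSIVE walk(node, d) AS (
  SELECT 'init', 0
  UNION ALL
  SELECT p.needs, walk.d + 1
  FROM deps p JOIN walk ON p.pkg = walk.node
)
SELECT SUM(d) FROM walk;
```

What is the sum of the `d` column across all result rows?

2

Base: (init, d=0).
Iteration 1: edges from {init} -> (clean, d=1), (deploy, d=1).
Iteration 2: no outgoing edges from {clean,deploy}; recursion stops.
SUM(d) = 0 + 1 + 1 = 2.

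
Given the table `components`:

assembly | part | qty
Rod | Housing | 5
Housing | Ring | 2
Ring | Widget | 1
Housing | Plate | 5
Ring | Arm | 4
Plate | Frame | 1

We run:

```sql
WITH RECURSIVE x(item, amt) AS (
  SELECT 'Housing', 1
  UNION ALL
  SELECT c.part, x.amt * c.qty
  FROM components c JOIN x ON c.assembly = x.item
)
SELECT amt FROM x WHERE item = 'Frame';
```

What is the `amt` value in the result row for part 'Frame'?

5

Base: (Housing, amt=1).
Iteration 1: components of {Housing} -> Plate = 1*5 = 5, Ring = 1*2 = 2.
Iteration 2: components of {Plate,Ring} -> Arm = 2*4 = 8, Frame = 5*1 = 5, Widget = 2*1 = 2.
Iteration 3: no further components; recursion stops.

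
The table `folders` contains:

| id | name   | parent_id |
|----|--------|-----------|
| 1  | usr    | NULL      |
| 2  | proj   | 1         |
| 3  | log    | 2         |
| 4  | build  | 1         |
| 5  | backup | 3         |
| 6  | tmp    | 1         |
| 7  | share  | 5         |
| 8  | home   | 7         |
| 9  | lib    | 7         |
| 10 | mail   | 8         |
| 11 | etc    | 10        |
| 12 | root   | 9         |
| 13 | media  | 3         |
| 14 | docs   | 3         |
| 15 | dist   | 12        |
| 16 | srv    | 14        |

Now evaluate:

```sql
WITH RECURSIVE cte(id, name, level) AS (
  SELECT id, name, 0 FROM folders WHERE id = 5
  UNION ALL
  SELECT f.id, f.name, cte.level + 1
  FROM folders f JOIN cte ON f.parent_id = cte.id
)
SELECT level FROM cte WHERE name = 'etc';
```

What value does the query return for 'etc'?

4

Base: id=5 (backup) at level 0.
Iteration 1: rows with parent_id in {5} -> share (id 7, level 1).
Iteration 2: rows with parent_id in {7} -> home (id 8, level 2), lib (id 9, level 2).
Iteration 3: rows with parent_id in {8,9} -> mail (id 10, level 3), root (id 12, level 3).
Iteration 4: rows with parent_id in {10,12} -> etc (id 11, level 4), dist (id 15, level 4).
Iteration 5: no rows with parent_id in {11,15}; recursion stops.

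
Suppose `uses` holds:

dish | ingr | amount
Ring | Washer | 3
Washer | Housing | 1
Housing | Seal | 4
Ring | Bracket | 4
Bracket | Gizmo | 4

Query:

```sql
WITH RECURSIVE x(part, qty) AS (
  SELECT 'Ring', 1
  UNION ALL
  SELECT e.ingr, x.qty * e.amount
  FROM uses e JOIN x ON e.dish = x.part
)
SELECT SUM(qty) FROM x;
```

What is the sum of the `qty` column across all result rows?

39

Base: (Ring, qty=1).
Iteration 1: components of {Ring} -> Bracket = 1*4 = 4, Washer = 1*3 = 3.
Iteration 2: components of {Bracket,Washer} -> Gizmo = 4*4 = 16, Housing = 3*1 = 3.
Iteration 3: components of {Gizmo,Housing} -> Seal = 3*4 = 12.
Iteration 4: no further components; recursion stops.
SUM(qty) = 1 + 3 + 4 + 3 + 16 + 12 = 39.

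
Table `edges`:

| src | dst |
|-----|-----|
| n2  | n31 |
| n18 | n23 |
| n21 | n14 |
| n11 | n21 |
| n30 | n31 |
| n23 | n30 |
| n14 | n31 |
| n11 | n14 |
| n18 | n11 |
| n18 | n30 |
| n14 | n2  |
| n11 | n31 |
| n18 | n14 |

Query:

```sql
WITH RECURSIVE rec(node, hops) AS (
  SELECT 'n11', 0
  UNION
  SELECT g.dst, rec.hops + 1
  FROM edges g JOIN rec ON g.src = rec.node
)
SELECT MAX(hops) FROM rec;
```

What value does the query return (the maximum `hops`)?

4

Base: (n11, hops=0).
Iteration 1: edges from {n11} -> (n14, hops=1), (n21, hops=1), (n31, hops=1).
Iteration 2: edges from {n14,n21,n31} -> (n14, hops=2), (n2, hops=2), (n31, hops=2).
Iteration 3: edges from {n14,n2,n31} -> (n2, hops=3), (n31, hops=3). [UNION drops 1 duplicate row(s)]
Iteration 4: edges from {n2,n31} -> (n31, hops=4).
Iteration 5: no outgoing edges from {n31}; recursion stops.
hops values: 0, 1, 1, 1, 2, 2, 2, 3, 3, 4; the maximum is 4.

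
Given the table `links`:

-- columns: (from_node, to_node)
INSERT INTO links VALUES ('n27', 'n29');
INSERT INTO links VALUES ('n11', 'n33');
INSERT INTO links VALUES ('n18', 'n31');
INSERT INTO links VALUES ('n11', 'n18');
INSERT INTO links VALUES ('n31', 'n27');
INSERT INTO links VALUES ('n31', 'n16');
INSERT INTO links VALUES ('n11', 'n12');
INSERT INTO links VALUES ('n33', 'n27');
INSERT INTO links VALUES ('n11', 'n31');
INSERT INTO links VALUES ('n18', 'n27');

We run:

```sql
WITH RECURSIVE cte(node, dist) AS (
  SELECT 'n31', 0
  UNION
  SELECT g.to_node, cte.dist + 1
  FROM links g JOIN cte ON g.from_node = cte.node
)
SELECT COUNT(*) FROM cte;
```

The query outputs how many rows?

Base: (n31, dist=0).
Iteration 1: edges from {n31} -> (n16, dist=1), (n27, dist=1).
Iteration 2: edges from {n16,n27} -> (n29, dist=2).
Iteration 3: no outgoing edges from {n29}; recursion stops.
Total rows emitted: 4.

4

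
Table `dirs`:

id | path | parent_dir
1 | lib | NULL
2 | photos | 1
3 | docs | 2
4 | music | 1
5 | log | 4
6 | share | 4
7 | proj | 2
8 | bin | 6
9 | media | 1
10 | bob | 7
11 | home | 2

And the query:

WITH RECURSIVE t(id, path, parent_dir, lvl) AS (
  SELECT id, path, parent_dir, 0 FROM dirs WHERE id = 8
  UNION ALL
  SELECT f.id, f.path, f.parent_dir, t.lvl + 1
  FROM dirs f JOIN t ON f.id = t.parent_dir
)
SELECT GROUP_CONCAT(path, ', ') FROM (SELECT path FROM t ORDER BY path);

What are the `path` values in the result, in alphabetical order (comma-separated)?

Base: id=8 (bin), parent_dir=6, lvl 0.
Iteration 1: join on id=6 -> share (id 6, parent_dir=4, lvl 1).
Iteration 2: join on id=4 -> music (id 4, parent_dir=1, lvl 2).
Iteration 3: join on id=1 -> lib (id 1, parent_dir=NULL, lvl 3).
Iteration 4: parent_dir is NULL; no match; recursion stops.

bin, lib, music, share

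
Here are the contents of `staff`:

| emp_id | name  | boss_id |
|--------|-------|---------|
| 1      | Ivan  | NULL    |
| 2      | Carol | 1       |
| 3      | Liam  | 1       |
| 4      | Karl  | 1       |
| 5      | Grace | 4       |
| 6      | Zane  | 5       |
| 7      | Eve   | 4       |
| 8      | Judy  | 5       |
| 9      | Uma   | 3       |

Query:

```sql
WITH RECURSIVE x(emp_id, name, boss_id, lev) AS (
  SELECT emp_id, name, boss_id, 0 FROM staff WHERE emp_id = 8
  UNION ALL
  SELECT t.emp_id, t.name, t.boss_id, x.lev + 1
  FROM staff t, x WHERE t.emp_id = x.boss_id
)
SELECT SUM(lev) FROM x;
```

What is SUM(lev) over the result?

Base: emp_id=8 (Judy), boss_id=5, lev 0.
Iteration 1: join on emp_id=5 -> Grace (id 5, boss_id=4, lev 1).
Iteration 2: join on emp_id=4 -> Karl (id 4, boss_id=1, lev 2).
Iteration 3: join on emp_id=1 -> Ivan (id 1, boss_id=NULL, lev 3).
Iteration 4: boss_id is NULL; no match; recursion stops.
SUM(lev) = 0 + 1 + 2 + 3 = 6.

6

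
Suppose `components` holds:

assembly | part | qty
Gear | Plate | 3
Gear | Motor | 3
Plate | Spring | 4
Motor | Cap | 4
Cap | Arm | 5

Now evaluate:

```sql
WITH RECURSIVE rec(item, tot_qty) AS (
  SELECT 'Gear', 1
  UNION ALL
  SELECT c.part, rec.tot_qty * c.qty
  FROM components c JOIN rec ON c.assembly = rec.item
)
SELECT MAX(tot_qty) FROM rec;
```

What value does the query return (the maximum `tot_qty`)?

Base: (Gear, tot_qty=1).
Iteration 1: components of {Gear} -> Motor = 1*3 = 3, Plate = 1*3 = 3.
Iteration 2: components of {Motor,Plate} -> Cap = 3*4 = 12, Spring = 3*4 = 12.
Iteration 3: components of {Cap,Spring} -> Arm = 12*5 = 60.
Iteration 4: no further components; recursion stops.
tot_qty values: 1, 3, 3, 12, 12, 60; the maximum is 60.

60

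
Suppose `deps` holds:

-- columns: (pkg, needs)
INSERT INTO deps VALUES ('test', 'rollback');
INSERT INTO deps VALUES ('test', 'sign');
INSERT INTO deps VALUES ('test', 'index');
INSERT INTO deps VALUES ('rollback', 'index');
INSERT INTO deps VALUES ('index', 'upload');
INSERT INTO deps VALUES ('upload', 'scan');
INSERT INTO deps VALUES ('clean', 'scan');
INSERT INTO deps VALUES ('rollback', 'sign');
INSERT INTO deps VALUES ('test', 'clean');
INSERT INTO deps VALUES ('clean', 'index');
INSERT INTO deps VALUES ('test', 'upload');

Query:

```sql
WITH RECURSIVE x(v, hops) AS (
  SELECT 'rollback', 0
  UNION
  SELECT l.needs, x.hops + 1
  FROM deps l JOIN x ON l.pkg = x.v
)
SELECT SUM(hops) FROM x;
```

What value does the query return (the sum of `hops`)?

7

Base: (rollback, hops=0).
Iteration 1: edges from {rollback} -> (index, hops=1), (sign, hops=1).
Iteration 2: edges from {index,sign} -> (upload, hops=2).
Iteration 3: edges from {upload} -> (scan, hops=3).
Iteration 4: no outgoing edges from {scan}; recursion stops.
SUM(hops) = 0 + 1 + 1 + 2 + 3 = 7.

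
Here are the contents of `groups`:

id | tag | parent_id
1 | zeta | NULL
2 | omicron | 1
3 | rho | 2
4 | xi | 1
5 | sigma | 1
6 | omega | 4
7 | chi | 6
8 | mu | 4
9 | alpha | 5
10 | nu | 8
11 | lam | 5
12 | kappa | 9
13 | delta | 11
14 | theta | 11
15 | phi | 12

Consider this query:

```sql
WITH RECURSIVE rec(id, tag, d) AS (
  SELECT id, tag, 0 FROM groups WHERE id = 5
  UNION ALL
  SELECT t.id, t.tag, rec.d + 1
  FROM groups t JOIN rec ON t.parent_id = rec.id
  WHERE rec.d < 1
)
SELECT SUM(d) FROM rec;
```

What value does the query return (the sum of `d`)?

Base: id=5 (sigma) at d 0.
Iteration 1: rows with parent_id in {5} -> alpha (id 9, d 1), lam (id 11, d 1).
Iteration 2: d < 1 fails for all current rows; recursion stops.
SUM(d) = 0 + 1 + 1 = 2.

2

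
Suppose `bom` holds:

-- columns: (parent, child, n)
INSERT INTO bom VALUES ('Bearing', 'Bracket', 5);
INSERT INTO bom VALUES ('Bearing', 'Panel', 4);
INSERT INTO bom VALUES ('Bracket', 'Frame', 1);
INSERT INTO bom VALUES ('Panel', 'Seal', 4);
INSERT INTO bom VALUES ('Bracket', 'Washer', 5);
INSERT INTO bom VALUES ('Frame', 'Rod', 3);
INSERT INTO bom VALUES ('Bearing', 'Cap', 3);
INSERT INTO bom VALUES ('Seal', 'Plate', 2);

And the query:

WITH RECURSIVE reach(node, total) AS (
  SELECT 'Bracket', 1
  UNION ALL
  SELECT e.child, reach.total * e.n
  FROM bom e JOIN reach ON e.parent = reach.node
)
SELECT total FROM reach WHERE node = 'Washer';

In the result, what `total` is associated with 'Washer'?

Base: (Bracket, total=1).
Iteration 1: components of {Bracket} -> Frame = 1*1 = 1, Washer = 1*5 = 5.
Iteration 2: components of {Frame,Washer} -> Rod = 1*3 = 3.
Iteration 3: no further components; recursion stops.

5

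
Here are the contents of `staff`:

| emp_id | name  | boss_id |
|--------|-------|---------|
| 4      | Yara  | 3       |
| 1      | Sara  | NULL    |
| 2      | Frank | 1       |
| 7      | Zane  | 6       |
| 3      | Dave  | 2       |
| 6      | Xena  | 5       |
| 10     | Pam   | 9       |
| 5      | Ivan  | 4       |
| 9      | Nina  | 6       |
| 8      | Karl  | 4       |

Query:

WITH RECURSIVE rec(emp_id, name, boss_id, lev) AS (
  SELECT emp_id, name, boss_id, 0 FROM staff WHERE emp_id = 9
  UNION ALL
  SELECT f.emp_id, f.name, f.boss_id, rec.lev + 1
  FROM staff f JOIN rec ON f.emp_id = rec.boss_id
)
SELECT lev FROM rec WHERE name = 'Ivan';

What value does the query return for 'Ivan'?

2

Base: emp_id=9 (Nina), boss_id=6, lev 0.
Iteration 1: join on emp_id=6 -> Xena (id 6, boss_id=5, lev 1).
Iteration 2: join on emp_id=5 -> Ivan (id 5, boss_id=4, lev 2).
Iteration 3: join on emp_id=4 -> Yara (id 4, boss_id=3, lev 3).
Iteration 4: join on emp_id=3 -> Dave (id 3, boss_id=2, lev 4).
Iteration 5: join on emp_id=2 -> Frank (id 2, boss_id=1, lev 5).
Iteration 6: join on emp_id=1 -> Sara (id 1, boss_id=NULL, lev 6).
Iteration 7: boss_id is NULL; no match; recursion stops.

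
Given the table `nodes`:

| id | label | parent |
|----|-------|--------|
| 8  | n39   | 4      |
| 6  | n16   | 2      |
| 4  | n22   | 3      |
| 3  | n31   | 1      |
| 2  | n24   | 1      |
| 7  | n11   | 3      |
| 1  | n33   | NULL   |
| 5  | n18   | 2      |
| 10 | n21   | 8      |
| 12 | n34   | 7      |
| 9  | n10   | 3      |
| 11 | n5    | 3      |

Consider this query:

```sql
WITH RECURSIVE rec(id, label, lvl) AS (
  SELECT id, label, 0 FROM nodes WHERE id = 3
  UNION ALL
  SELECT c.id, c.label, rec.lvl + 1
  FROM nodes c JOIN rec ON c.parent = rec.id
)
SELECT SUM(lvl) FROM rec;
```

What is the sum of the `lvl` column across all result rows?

11

Base: id=3 (n31) at lvl 0.
Iteration 1: rows with parent in {3} -> n22 (id 4, lvl 1), n11 (id 7, lvl 1), n10 (id 9, lvl 1), n5 (id 11, lvl 1).
Iteration 2: rows with parent in {4,7,9,11} -> n39 (id 8, lvl 2), n34 (id 12, lvl 2).
Iteration 3: rows with parent in {8,12} -> n21 (id 10, lvl 3).
Iteration 4: no rows with parent in {10}; recursion stops.
SUM(lvl) = 0 + 1 + 1 + 1 + 1 + 2 + 2 + 3 = 11.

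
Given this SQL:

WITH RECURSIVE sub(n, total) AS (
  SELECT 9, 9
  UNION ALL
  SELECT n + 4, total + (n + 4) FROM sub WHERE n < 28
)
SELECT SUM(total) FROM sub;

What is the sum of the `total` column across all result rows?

329

Base: n=9, total=9.
Iteration 1: 9 < 28 holds -> n = 9 + 4 = 13, total = 9 + 13 = 22.
Iteration 2: 13 < 28 holds -> n = 13 + 4 = 17, total = 22 + 17 = 39.
Iteration 3: 17 < 28 holds -> n = 17 + 4 = 21, total = 39 + 21 = 60.
Iteration 4: 21 < 28 holds -> n = 21 + 4 = 25, total = 60 + 25 = 85.
Iteration 5: 25 < 28 holds -> n = 25 + 4 = 29, total = 85 + 29 = 114.
Iteration 6: 29 < 28 fails; recursion stops.
SUM(total) = 9 + 22 + 39 + 60 + 85 + 114 = 329.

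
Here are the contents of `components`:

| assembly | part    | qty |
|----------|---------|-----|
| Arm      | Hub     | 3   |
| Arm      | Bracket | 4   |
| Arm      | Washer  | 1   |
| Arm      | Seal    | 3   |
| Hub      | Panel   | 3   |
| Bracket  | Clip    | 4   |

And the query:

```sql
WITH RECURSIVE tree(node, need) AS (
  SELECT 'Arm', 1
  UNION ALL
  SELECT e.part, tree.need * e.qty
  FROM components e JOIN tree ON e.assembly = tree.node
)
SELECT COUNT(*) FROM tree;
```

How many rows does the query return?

7

Base: (Arm, need=1).
Iteration 1: components of {Arm} -> Bracket = 1*4 = 4, Hub = 1*3 = 3, Seal = 1*3 = 3, Washer = 1*1 = 1.
Iteration 2: components of {Bracket,Hub,Seal,Washer} -> Clip = 4*4 = 16, Panel = 3*3 = 9.
Iteration 3: no further components; recursion stops.
Total rows emitted: 7.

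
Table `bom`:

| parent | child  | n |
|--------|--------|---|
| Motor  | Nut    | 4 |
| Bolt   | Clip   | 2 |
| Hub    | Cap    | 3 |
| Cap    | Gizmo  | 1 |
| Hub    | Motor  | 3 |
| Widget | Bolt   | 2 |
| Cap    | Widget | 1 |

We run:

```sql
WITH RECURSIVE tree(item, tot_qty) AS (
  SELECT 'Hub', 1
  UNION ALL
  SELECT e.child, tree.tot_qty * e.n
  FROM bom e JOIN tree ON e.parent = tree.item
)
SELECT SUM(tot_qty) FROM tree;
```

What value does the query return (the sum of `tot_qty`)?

43

Base: (Hub, tot_qty=1).
Iteration 1: components of {Hub} -> Cap = 1*3 = 3, Motor = 1*3 = 3.
Iteration 2: components of {Cap,Motor} -> Gizmo = 3*1 = 3, Nut = 3*4 = 12, Widget = 3*1 = 3.
Iteration 3: components of {Gizmo,Nut,Widget} -> Bolt = 3*2 = 6.
Iteration 4: components of {Bolt} -> Clip = 6*2 = 12.
Iteration 5: no further components; recursion stops.
SUM(tot_qty) = 1 + 3 + 3 + 3 + 3 + 12 + 6 + 12 = 43.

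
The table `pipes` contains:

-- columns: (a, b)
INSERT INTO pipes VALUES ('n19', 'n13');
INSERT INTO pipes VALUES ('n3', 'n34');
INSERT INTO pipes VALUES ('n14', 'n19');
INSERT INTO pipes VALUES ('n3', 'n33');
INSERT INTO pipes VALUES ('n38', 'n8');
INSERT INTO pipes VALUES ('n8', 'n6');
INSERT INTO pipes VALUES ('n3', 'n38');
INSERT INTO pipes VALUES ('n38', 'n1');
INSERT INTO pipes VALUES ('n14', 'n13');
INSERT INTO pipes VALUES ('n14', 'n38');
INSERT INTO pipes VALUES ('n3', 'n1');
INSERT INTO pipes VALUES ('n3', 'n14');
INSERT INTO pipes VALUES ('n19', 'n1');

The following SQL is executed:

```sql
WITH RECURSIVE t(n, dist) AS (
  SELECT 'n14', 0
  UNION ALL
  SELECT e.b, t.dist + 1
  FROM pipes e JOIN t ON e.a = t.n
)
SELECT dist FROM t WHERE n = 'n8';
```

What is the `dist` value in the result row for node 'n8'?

2

Base: (n14, dist=0).
Iteration 1: edges from {n14} -> (n13, dist=1), (n19, dist=1), (n38, dist=1).
Iteration 2: edges from {n13,n19,n38} -> (n1, dist=2) x2, (n13, dist=2), (n8, dist=2). [UNION ALL keeps all 4 new rows, including repeats]
Iteration 3: edges from {n1,n13,n8} -> (n6, dist=3).
Iteration 4: no outgoing edges from {n6}; recursion stops.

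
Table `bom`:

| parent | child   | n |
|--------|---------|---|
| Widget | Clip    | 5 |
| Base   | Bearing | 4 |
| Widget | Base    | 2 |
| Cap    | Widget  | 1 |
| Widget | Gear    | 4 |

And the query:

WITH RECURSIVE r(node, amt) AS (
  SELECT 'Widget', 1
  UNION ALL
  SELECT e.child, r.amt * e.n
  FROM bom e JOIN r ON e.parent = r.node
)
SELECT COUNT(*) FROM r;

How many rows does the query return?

Base: (Widget, amt=1).
Iteration 1: components of {Widget} -> Base = 1*2 = 2, Clip = 1*5 = 5, Gear = 1*4 = 4.
Iteration 2: components of {Base,Clip,Gear} -> Bearing = 2*4 = 8.
Iteration 3: no further components; recursion stops.
Total rows emitted: 5.

5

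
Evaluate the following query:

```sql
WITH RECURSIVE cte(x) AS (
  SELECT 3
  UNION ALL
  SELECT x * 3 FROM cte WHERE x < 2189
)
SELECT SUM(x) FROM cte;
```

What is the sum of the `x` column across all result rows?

Base: x=3.
Iteration 1: 3 < 2189 holds -> x = 3 * 3 = 9.
Iteration 2: 9 < 2189 holds -> x = 9 * 3 = 27.
Iteration 3: 27 < 2189 holds -> x = 27 * 3 = 81.
Iteration 4: 81 < 2189 holds -> x = 81 * 3 = 243.
Iteration 5: 243 < 2189 holds -> x = 243 * 3 = 729.
Iteration 6: 729 < 2189 holds -> x = 729 * 3 = 2187.
Iteration 7: 2187 < 2189 holds -> x = 2187 * 3 = 6561.
Iteration 8: 6561 < 2189 fails; recursion stops.
SUM(x) = 3 + 9 + 27 + 81 + 243 + 729 + 2187 + 6561 = 9840.

9840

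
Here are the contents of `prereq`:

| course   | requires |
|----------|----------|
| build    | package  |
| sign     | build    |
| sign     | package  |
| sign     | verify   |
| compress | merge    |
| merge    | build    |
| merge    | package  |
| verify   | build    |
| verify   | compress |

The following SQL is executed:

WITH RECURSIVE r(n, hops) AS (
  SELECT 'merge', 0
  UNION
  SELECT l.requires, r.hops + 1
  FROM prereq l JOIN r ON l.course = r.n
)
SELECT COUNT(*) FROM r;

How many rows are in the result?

4

Base: (merge, hops=0).
Iteration 1: edges from {merge} -> (build, hops=1), (package, hops=1).
Iteration 2: edges from {build,package} -> (package, hops=2).
Iteration 3: no outgoing edges from {package}; recursion stops.
Total rows emitted: 4.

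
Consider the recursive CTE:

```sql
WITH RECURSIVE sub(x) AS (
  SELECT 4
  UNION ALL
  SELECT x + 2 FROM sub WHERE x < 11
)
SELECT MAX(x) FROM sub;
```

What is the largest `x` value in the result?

12

Base: x=4.
Iteration 1: 4 < 11 holds -> x = 4 + 2 = 6.
Iteration 2: 6 < 11 holds -> x = 6 + 2 = 8.
Iteration 3: 8 < 11 holds -> x = 8 + 2 = 10.
Iteration 4: 10 < 11 holds -> x = 10 + 2 = 12.
Iteration 5: 12 < 11 fails; recursion stops.
x values: 4, 6, 8, 10, 12; the maximum is 12.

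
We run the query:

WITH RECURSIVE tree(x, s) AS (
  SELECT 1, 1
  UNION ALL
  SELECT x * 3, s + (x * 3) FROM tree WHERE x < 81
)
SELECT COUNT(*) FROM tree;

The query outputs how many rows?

5

Base: x=1, s=1.
Iteration 1: 1 < 81 holds -> x = 1 * 3 = 3, s = 1 + 3 = 4.
Iteration 2: 3 < 81 holds -> x = 3 * 3 = 9, s = 4 + 9 = 13.
Iteration 3: 9 < 81 holds -> x = 9 * 3 = 27, s = 13 + 27 = 40.
Iteration 4: 27 < 81 holds -> x = 27 * 3 = 81, s = 40 + 81 = 121.
Iteration 5: 81 < 81 fails; recursion stops.
Total rows emitted: 5.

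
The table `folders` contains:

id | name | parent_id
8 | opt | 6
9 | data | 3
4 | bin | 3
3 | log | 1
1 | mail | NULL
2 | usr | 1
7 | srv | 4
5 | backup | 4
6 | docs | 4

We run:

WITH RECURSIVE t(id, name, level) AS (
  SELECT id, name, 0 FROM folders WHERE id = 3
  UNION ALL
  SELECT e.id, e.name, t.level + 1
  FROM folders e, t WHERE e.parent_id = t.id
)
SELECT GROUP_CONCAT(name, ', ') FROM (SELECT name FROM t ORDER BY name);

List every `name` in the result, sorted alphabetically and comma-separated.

backup, bin, data, docs, log, opt, srv

Base: id=3 (log) at level 0.
Iteration 1: rows with parent_id in {3} -> bin (id 4, level 1), data (id 9, level 1).
Iteration 2: rows with parent_id in {4,9} -> backup (id 5, level 2), docs (id 6, level 2), srv (id 7, level 2).
Iteration 3: rows with parent_id in {5,6,7} -> opt (id 8, level 3).
Iteration 4: no rows with parent_id in {8}; recursion stops.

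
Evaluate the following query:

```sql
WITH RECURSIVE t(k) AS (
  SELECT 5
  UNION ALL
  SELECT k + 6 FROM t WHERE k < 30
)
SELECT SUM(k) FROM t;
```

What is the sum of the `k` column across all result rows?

Base: k=5.
Iteration 1: 5 < 30 holds -> k = 5 + 6 = 11.
Iteration 2: 11 < 30 holds -> k = 11 + 6 = 17.
Iteration 3: 17 < 30 holds -> k = 17 + 6 = 23.
Iteration 4: 23 < 30 holds -> k = 23 + 6 = 29.
Iteration 5: 29 < 30 holds -> k = 29 + 6 = 35.
Iteration 6: 35 < 30 fails; recursion stops.
SUM(k) = 5 + 11 + 17 + 23 + 29 + 35 = 120.

120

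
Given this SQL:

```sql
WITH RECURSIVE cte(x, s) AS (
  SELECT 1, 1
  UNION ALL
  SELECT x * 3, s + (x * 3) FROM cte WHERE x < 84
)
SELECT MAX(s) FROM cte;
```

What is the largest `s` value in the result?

364

Base: x=1, s=1.
Iteration 1: 1 < 84 holds -> x = 1 * 3 = 3, s = 1 + 3 = 4.
Iteration 2: 3 < 84 holds -> x = 3 * 3 = 9, s = 4 + 9 = 13.
Iteration 3: 9 < 84 holds -> x = 9 * 3 = 27, s = 13 + 27 = 40.
Iteration 4: 27 < 84 holds -> x = 27 * 3 = 81, s = 40 + 81 = 121.
Iteration 5: 81 < 84 holds -> x = 81 * 3 = 243, s = 121 + 243 = 364.
Iteration 6: 243 < 84 fails; recursion stops.
s values: 1, 4, 13, 40, 121, 364; the maximum is 364.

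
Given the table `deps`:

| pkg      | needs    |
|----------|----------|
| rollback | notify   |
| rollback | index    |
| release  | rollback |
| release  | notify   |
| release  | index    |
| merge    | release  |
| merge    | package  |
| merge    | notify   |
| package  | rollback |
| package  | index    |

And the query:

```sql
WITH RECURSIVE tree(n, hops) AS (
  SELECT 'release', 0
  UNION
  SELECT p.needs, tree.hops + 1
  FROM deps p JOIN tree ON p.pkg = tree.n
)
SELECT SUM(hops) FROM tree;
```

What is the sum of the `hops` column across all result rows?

7

Base: (release, hops=0).
Iteration 1: edges from {release} -> (index, hops=1), (notify, hops=1), (rollback, hops=1).
Iteration 2: edges from {index,notify,rollback} -> (index, hops=2), (notify, hops=2).
Iteration 3: no outgoing edges from {index,notify}; recursion stops.
SUM(hops) = 0 + 1 + 1 + 1 + 2 + 2 = 7.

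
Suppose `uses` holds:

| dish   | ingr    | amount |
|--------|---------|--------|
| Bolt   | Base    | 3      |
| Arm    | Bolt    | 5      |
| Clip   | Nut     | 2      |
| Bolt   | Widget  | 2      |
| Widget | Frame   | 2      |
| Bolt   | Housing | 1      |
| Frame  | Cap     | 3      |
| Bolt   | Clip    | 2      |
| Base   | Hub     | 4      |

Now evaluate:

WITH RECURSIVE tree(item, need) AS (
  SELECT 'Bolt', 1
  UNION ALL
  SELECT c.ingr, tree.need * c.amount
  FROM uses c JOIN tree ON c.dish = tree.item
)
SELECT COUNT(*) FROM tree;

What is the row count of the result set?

Base: (Bolt, need=1).
Iteration 1: components of {Bolt} -> Base = 1*3 = 3, Clip = 1*2 = 2, Housing = 1*1 = 1, Widget = 1*2 = 2.
Iteration 2: components of {Base,Clip,Housing,Widget} -> Frame = 2*2 = 4, Hub = 3*4 = 12, Nut = 2*2 = 4.
Iteration 3: components of {Frame,Hub,Nut} -> Cap = 4*3 = 12.
Iteration 4: no further components; recursion stops.
Total rows emitted: 9.

9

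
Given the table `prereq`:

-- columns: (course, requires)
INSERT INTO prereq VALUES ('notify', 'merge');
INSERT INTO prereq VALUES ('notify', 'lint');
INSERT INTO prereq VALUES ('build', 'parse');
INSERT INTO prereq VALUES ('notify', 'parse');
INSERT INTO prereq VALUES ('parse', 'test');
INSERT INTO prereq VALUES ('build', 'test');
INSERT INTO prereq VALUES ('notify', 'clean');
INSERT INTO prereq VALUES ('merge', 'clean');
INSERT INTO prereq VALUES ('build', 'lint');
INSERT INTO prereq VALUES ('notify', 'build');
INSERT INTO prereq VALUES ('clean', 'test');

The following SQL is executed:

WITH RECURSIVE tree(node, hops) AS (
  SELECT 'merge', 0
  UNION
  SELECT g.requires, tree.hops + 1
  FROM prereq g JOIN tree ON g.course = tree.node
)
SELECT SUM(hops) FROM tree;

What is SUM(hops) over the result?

3

Base: (merge, hops=0).
Iteration 1: edges from {merge} -> (clean, hops=1).
Iteration 2: edges from {clean} -> (test, hops=2).
Iteration 3: no outgoing edges from {test}; recursion stops.
SUM(hops) = 0 + 1 + 2 = 3.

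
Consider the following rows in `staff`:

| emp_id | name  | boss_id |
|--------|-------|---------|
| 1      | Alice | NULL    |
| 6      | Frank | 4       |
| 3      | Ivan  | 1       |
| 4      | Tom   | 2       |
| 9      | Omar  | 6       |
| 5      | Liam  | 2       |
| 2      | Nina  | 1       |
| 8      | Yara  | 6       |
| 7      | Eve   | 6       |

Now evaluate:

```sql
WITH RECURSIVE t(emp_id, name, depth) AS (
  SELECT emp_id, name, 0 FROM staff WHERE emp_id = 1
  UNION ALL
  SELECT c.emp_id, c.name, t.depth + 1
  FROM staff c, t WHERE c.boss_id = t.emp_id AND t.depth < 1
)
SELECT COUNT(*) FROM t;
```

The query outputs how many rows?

Base: emp_id=1 (Alice) at depth 0.
Iteration 1: rows with boss_id in {1} -> Nina (id 2, depth 1), Ivan (id 3, depth 1).
Iteration 2: depth < 1 fails for all current rows; recursion stops.
Total rows emitted: 3.

3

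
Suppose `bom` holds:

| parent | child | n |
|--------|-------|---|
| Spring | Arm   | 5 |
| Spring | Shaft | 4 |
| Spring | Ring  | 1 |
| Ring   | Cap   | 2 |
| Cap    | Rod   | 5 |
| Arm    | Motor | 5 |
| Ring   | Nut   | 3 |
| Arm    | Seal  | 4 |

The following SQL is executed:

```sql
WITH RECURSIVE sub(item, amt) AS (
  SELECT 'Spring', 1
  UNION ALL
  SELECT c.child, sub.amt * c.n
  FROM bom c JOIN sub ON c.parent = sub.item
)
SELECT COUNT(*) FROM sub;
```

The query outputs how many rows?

Base: (Spring, amt=1).
Iteration 1: components of {Spring} -> Arm = 1*5 = 5, Ring = 1*1 = 1, Shaft = 1*4 = 4.
Iteration 2: components of {Arm,Ring,Shaft} -> Cap = 1*2 = 2, Motor = 5*5 = 25, Nut = 1*3 = 3, Seal = 5*4 = 20.
Iteration 3: components of {Cap,Motor,Nut,Seal} -> Rod = 2*5 = 10.
Iteration 4: no further components; recursion stops.
Total rows emitted: 9.

9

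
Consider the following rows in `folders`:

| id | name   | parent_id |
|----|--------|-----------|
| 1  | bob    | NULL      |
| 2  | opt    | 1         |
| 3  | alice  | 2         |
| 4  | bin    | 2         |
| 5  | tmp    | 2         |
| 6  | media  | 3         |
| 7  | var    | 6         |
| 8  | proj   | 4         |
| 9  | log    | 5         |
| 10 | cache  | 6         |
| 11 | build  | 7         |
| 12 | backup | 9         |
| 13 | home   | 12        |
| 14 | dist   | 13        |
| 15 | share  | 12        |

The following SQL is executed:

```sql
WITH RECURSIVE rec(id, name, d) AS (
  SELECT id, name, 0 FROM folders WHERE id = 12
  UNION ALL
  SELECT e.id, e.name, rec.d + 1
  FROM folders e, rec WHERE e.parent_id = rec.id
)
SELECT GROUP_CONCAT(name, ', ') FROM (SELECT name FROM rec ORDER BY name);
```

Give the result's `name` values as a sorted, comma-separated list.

backup, dist, home, share

Base: id=12 (backup) at d 0.
Iteration 1: rows with parent_id in {12} -> home (id 13, d 1), share (id 15, d 1).
Iteration 2: rows with parent_id in {13,15} -> dist (id 14, d 2).
Iteration 3: no rows with parent_id in {14}; recursion stops.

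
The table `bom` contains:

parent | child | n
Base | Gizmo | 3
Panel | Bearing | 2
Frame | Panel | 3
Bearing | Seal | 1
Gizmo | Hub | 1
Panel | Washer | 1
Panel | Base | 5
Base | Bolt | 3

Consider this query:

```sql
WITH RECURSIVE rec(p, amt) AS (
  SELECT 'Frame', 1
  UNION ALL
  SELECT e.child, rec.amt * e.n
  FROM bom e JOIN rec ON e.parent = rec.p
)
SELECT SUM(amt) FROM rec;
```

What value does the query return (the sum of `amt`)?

169

Base: (Frame, amt=1).
Iteration 1: components of {Frame} -> Panel = 1*3 = 3.
Iteration 2: components of {Panel} -> Base = 3*5 = 15, Bearing = 3*2 = 6, Washer = 3*1 = 3.
Iteration 3: components of {Base,Bearing,Washer} -> Bolt = 15*3 = 45, Gizmo = 15*3 = 45, Seal = 6*1 = 6.
Iteration 4: components of {Bolt,Gizmo,Seal} -> Hub = 45*1 = 45.
Iteration 5: no further components; recursion stops.
SUM(amt) = 1 + 3 + 6 + 3 + 15 + 6 + 45 + 45 + 45 = 169.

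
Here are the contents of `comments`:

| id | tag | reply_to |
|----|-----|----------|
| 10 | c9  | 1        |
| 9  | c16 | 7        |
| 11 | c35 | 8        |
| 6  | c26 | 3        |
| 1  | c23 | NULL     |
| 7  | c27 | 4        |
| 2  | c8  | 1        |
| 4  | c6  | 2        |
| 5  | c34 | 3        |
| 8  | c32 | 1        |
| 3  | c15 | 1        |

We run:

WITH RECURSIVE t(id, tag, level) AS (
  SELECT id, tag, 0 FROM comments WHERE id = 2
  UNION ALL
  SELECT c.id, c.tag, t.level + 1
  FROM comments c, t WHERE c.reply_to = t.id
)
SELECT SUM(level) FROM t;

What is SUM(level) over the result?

Base: id=2 (c8) at level 0.
Iteration 1: rows with reply_to in {2} -> c6 (id 4, level 1).
Iteration 2: rows with reply_to in {4} -> c27 (id 7, level 2).
Iteration 3: rows with reply_to in {7} -> c16 (id 9, level 3).
Iteration 4: no rows with reply_to in {9}; recursion stops.
SUM(level) = 0 + 1 + 2 + 3 = 6.

6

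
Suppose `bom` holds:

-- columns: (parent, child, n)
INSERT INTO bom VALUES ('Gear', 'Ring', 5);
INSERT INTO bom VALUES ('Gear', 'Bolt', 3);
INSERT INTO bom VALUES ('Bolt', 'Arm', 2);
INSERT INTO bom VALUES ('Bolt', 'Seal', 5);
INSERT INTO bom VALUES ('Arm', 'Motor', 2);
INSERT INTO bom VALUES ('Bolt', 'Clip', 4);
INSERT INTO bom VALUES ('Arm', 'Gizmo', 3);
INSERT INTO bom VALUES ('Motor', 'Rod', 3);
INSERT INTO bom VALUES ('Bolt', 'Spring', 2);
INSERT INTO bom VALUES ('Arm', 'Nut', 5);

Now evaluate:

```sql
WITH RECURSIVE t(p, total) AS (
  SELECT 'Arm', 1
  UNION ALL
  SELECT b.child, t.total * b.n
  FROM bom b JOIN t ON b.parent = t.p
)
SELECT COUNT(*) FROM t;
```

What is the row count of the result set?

5

Base: (Arm, total=1).
Iteration 1: components of {Arm} -> Gizmo = 1*3 = 3, Motor = 1*2 = 2, Nut = 1*5 = 5.
Iteration 2: components of {Gizmo,Motor,Nut} -> Rod = 2*3 = 6.
Iteration 3: no further components; recursion stops.
Total rows emitted: 5.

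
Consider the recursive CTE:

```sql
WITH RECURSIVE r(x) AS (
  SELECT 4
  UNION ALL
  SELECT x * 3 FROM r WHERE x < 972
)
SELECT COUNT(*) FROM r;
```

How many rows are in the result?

6

Base: x=4.
Iteration 1: 4 < 972 holds -> x = 4 * 3 = 12.
Iteration 2: 12 < 972 holds -> x = 12 * 3 = 36.
Iteration 3: 36 < 972 holds -> x = 36 * 3 = 108.
Iteration 4: 108 < 972 holds -> x = 108 * 3 = 324.
Iteration 5: 324 < 972 holds -> x = 324 * 3 = 972.
Iteration 6: 972 < 972 fails; recursion stops.
Total rows emitted: 6.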